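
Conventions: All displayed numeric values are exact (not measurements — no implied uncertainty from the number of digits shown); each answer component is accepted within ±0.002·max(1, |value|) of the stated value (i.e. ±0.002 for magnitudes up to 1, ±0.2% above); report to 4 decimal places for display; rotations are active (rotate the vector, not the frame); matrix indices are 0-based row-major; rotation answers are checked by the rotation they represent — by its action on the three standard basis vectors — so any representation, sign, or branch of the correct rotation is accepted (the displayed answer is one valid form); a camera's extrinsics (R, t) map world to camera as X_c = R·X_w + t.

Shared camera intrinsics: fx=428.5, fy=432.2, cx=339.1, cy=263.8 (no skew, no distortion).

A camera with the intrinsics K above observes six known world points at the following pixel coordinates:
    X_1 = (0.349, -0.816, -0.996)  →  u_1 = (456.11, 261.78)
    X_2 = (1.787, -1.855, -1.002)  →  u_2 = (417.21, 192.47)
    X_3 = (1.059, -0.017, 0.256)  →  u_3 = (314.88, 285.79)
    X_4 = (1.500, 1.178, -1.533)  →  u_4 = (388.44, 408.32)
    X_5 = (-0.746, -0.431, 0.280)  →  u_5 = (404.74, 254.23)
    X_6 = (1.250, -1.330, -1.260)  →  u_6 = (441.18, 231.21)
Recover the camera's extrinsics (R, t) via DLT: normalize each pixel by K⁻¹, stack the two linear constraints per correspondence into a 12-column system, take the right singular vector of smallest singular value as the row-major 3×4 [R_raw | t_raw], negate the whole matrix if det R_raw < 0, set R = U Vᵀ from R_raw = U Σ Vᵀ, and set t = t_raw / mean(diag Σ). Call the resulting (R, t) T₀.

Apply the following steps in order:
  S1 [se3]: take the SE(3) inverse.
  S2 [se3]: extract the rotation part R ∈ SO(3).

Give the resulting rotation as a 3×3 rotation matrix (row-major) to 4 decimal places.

rotation (matrix) = ((-0.3764, -0.0367, 0.9257), (-0.3409, 0.9346, -0.1016), (-0.8614, -0.3539, -0.3643))

source (pnp_recover): camera pose = R=[-0.3764 -0.3409 -0.8614; -0.0367 0.9346 -0.3539; 0.9257 -0.1016 -0.3643], t=(0.3299, 0.4000, 4.1187)
after S1 (invert_se3): R=[-0.3764 -0.0367 0.9257; -0.3409 0.9346 -0.1016; -0.8614 -0.3539 -0.3643], t=(-3.6739, 0.1572, 1.9262)
after S2 (rot_of_se3): [-0.3764 -0.0367 0.9257; -0.3409 0.9346 -0.1016; -0.8614 -0.3539 -0.3643]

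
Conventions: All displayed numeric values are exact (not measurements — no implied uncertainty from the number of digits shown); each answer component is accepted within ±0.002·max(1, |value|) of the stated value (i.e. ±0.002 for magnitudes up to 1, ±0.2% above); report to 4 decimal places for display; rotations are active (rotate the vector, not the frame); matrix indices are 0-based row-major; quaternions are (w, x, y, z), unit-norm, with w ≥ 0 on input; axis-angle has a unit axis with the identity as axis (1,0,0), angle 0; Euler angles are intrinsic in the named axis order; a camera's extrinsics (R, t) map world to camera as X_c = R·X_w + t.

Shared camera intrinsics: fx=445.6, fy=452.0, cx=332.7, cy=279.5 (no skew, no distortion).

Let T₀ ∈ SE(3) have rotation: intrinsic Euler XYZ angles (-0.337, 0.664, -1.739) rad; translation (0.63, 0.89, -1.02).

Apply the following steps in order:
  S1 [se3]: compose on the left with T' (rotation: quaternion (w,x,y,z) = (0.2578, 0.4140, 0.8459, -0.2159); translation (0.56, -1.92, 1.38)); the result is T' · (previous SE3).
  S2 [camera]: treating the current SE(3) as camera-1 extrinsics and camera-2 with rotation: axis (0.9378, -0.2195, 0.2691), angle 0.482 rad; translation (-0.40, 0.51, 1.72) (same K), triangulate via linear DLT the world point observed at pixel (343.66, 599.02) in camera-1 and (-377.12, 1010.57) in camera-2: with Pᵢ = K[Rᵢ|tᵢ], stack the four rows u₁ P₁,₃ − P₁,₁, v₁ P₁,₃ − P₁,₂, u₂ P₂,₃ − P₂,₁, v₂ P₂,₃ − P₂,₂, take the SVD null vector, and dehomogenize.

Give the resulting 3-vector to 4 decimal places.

after S1 (compose_se3): R=[-0.5495 -0.8317 0.0796; -0.8282 0.5548 0.0798; -0.1105 -0.0221 -0.9936], t=(0.6896, -0.4566, 1.6468)
after S2 (triangulate): (-1.7360, 1.8088, -0.9115)

result = (-1.7360, 1.8088, -0.9115)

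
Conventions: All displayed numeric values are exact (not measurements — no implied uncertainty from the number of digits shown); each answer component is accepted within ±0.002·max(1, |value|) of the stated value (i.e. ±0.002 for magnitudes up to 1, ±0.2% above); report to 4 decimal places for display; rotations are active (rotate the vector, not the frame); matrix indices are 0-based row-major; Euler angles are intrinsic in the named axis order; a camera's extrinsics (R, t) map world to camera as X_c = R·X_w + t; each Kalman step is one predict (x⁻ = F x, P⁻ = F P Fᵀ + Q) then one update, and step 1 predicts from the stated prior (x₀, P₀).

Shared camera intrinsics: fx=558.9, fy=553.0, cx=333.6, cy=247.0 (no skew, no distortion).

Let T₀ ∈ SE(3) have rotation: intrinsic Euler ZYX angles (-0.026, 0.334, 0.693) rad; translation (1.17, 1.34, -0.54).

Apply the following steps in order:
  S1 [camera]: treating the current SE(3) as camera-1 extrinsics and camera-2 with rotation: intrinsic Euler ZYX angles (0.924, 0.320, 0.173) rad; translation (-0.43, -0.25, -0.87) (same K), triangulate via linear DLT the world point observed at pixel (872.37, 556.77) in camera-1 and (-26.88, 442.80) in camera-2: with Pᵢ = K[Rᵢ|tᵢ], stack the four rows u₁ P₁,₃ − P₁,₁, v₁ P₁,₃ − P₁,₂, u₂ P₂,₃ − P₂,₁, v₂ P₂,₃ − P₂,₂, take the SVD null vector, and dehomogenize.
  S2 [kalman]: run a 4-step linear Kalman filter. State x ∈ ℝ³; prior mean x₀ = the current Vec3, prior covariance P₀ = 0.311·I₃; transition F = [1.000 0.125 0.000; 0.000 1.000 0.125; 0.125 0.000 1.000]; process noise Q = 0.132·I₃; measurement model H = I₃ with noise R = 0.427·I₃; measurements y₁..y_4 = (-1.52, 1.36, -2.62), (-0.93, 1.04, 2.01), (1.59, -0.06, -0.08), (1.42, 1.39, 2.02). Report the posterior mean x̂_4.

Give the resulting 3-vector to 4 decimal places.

result = (0.8724, 1.0957, 1.0829)

after S1 (triangulate): (-0.3404, 1.0350, 1.9279)
after S2 (kf_track): (0.8724, 1.0957, 1.0829)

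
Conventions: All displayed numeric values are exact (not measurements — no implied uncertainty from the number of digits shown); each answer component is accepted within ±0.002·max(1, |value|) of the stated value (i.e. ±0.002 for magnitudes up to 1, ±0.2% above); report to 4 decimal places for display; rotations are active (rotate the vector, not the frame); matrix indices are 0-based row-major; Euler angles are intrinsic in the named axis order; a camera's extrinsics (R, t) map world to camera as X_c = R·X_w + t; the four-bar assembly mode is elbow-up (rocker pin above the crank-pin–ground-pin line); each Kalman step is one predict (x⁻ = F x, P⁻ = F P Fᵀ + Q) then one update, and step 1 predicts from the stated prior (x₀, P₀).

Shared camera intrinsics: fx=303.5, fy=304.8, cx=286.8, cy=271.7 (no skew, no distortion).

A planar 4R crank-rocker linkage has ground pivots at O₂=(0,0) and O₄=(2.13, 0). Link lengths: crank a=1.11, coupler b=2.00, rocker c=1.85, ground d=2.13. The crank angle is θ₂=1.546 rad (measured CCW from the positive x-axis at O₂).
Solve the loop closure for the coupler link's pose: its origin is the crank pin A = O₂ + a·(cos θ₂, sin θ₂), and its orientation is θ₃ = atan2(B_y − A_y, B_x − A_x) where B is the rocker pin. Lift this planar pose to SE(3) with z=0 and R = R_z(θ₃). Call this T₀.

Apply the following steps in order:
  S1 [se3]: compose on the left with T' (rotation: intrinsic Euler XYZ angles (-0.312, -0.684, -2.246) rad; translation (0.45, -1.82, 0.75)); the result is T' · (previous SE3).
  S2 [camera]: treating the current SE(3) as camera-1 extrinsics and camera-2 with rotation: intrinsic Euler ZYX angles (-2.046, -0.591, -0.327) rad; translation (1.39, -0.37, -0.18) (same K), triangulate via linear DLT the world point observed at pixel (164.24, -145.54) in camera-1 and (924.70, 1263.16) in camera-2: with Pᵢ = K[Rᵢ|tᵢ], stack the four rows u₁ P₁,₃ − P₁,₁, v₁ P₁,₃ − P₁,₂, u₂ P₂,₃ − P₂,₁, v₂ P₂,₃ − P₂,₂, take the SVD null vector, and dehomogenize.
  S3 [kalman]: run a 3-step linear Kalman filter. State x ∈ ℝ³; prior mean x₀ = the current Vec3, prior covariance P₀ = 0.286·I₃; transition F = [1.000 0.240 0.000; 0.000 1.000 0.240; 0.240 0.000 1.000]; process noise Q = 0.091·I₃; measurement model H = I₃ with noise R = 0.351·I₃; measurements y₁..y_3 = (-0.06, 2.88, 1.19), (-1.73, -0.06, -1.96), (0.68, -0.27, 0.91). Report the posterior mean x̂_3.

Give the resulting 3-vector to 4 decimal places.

result = (-0.2256, 0.2262, 0.0356)

source (fourbar_fk): coupler pose = R=[0.9320 -0.3625 0.0000; 0.3625 0.9320 0.0000; 0.0000 0.0000 1.0000], t=(0.0275, 1.1097, 0.0000)
after S1 (compose_se3): R=[-0.2322 0.7394 -0.6319; -0.9661 -0.1001 0.2379; 0.1127 0.6657 0.7376], t=(1.1080, -2.3359, 1.4801)
after S2 (triangulate): (-0.7652, -1.5765, 0.7754)
after S3 (kf_track): (-0.2256, 0.2262, 0.0356)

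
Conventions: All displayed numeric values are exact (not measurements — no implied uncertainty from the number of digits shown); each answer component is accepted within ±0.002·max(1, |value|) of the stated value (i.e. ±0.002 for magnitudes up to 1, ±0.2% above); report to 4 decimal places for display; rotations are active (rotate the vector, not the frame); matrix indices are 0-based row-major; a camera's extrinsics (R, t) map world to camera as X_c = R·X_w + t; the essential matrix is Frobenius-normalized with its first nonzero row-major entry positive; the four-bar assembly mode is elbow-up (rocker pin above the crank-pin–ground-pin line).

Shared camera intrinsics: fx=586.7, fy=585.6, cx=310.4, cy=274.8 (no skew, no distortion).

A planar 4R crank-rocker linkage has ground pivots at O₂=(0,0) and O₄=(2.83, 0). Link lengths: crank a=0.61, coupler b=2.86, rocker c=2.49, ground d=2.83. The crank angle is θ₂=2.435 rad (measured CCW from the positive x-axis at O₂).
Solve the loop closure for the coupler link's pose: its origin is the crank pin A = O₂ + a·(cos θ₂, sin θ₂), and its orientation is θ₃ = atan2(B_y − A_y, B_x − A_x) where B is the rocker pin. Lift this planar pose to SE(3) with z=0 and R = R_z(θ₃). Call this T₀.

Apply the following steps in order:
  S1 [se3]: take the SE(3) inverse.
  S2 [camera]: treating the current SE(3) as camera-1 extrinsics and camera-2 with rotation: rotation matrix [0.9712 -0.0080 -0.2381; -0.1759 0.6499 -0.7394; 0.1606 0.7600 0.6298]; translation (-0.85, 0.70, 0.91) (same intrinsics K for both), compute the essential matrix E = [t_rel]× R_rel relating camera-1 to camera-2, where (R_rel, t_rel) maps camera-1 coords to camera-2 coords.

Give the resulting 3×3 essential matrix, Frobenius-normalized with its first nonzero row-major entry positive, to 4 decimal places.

matrix = [0.1100 -0.0689 0.5238; 0.5737 -0.0319 0.1929; -0.3983 -0.0499 0.4245]

source (fourbar_fk): coupler pose = R=[0.7665 -0.6423 0.0000; 0.6423 0.7665 0.0000; 0.0000 0.0000 1.0000], t=(-0.4640, 0.3960, 0.0000)
after S1 (invert_se3): R=[0.7665 0.6423 0.0000; -0.6423 0.7665 0.0000; 0.0000 0.0000 1.0000], t=(0.1012, -0.6015, 0.0000)
after S2 (essential): [0.1100 -0.0689 0.5238; 0.5737 -0.0319 0.1929; -0.3983 -0.0499 0.4245]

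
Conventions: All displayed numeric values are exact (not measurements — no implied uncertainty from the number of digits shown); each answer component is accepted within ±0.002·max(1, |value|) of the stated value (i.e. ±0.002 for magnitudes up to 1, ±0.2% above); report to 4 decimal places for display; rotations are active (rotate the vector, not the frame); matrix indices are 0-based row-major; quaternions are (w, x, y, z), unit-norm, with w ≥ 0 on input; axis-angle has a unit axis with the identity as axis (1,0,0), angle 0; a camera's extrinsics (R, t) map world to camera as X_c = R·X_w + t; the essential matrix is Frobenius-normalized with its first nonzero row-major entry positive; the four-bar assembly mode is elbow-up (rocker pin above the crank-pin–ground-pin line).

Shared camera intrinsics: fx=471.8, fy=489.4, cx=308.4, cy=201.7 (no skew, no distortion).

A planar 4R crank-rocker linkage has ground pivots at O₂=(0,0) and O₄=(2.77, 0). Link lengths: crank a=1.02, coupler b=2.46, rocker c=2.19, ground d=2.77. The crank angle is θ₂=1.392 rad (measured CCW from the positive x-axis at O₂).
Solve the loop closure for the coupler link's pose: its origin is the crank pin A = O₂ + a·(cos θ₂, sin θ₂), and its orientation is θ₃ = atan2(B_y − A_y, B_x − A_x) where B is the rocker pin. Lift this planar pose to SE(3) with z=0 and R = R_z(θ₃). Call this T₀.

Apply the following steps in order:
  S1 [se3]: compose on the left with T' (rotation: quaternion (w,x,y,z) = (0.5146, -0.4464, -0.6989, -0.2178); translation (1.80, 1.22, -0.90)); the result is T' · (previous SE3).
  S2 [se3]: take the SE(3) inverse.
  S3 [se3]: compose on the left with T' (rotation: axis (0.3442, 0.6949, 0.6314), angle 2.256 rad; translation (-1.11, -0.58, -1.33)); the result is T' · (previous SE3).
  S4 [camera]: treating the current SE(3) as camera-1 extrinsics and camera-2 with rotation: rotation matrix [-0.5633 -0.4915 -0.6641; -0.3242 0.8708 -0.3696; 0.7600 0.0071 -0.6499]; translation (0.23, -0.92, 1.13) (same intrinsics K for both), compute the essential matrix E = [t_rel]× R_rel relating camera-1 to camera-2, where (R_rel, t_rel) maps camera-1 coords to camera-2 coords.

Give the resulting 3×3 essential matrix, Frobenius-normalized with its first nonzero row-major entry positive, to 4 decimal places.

source (fourbar_fk): coupler pose = R=[0.8846 -0.4663 0.0000; 0.4663 0.8846 0.0000; 0.0000 0.0000 1.0000], t=(0.1814, 1.0037, 0.0000)
after S1 (compose_se3): R=[0.3320 0.7838 -0.5249; 0.5899 0.2617 0.7639; 0.7361 -0.5632 -0.3755], t=(2.6383, 1.8010, -0.8898)
after S2 (invert_se3): R=[0.3320 0.5899 0.7361; 0.7838 0.2617 -0.5632; -0.5249 0.7639 -0.3755], t=(-1.2833, -3.0403, -0.3251)
after S3 (compose_se3): R=[-0.6916 0.3971 -0.6033; 0.1777 0.9032 0.3907; 0.7001 0.1630 -0.6952], t=(-0.5375, -2.3279, -4.0892)
after S4 (essential): [0.5423 0.4031 -0.0964; -0.3621 0.5424 -0.1736; 0.2721 -0.0617 0.0290]

matrix = [0.5423 0.4031 -0.0964; -0.3621 0.5424 -0.1736; 0.2721 -0.0617 0.0290]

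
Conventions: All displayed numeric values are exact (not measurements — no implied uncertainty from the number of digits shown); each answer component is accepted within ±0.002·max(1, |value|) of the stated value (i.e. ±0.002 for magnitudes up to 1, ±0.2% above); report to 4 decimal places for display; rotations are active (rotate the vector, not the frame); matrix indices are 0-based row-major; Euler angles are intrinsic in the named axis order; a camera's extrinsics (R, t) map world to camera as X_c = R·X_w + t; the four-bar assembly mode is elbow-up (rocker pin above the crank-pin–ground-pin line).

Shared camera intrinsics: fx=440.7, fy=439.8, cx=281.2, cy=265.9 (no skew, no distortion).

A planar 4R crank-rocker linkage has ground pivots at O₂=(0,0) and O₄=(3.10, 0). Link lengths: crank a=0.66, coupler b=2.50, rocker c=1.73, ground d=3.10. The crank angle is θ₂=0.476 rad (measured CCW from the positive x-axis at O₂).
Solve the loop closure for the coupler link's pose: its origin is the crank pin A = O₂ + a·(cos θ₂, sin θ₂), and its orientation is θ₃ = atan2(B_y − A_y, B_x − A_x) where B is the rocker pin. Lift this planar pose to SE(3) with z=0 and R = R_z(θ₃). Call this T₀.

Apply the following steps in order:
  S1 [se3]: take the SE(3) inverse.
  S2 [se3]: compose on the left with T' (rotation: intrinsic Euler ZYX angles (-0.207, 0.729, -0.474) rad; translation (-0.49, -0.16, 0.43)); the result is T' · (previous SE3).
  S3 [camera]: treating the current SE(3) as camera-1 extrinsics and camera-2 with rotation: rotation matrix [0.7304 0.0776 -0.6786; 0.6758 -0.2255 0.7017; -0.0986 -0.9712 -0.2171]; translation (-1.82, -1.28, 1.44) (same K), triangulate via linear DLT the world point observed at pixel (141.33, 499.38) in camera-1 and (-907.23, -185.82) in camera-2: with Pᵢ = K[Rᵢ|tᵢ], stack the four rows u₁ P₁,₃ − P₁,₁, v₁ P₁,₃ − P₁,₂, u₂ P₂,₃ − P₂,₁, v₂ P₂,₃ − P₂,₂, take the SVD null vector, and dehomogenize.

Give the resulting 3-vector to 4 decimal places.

result = (0.0626, 0.4701, 0.7101)

source (fourbar_fk): coupler pose = R=[0.8353 -0.5498 0.0000; 0.5498 0.8353 0.0000; 0.0000 0.0000 1.0000], t=(0.5866, 0.3024, 0.0000)
after S1 (invert_se3): R=[0.8353 0.5498 0.0000; -0.5498 0.8353 0.0000; 0.0000 0.0000 1.0000], t=(-0.6563, 0.0699, 0.0000)
after S2 (compose_se3): R=[0.6728 0.3055 0.6738; -0.6411 0.6953 0.3249; -0.3692 -0.6506 0.6636], t=(-0.9771, 0.0059, 0.8434)
after S3 (triangulate): (0.0626, 0.4701, 0.7101)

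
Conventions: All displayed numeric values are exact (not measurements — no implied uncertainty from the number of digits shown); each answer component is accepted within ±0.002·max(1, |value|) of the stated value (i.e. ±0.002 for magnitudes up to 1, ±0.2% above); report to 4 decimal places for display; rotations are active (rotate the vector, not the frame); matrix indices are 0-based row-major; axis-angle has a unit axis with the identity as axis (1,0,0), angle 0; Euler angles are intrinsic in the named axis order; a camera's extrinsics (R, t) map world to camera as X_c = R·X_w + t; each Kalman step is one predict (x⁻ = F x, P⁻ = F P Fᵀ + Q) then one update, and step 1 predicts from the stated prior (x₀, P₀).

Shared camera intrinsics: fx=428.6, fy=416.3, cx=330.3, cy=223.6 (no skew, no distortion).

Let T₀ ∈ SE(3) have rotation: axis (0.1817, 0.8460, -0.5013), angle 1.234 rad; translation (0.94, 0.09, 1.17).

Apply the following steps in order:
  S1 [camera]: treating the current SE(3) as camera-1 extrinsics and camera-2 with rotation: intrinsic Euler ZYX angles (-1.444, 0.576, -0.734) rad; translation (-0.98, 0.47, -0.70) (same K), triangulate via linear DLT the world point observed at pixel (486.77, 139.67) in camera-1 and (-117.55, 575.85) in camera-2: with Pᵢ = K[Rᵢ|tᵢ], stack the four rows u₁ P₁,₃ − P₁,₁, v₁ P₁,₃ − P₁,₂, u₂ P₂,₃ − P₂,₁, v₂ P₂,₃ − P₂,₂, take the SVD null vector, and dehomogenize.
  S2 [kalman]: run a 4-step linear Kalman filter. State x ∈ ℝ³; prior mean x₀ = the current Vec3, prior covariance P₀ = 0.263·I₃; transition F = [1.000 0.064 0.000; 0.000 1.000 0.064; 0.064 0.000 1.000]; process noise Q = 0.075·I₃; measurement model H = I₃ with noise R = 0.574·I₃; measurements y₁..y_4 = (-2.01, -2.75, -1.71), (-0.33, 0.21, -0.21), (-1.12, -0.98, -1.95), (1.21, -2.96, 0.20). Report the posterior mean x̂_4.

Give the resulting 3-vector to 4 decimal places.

result = (-0.4950, -1.5383, -0.5151)

after S1 (triangulate): (-0.9765, -0.6506, 0.9709)
after S2 (kf_track): (-0.4950, -1.5383, -0.5151)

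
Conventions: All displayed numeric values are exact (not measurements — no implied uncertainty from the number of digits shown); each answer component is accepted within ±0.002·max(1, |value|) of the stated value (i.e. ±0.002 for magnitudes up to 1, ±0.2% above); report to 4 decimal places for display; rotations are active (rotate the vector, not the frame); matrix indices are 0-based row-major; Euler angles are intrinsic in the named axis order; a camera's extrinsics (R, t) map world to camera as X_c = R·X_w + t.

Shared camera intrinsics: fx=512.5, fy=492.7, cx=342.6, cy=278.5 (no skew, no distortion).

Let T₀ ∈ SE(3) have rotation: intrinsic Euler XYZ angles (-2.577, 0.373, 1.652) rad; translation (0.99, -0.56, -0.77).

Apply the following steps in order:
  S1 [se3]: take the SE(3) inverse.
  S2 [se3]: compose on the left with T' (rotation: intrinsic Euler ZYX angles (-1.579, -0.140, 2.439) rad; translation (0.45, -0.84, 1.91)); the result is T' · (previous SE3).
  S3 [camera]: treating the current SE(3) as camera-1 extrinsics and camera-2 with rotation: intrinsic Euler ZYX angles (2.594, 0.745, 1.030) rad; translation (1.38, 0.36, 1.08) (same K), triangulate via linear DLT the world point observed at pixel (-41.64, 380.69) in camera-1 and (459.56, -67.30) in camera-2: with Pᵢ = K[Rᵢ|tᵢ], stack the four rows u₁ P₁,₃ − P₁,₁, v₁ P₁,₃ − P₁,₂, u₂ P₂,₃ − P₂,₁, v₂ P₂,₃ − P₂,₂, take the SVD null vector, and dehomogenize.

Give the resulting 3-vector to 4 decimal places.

after S1 (invert_se3): R=[-0.0755 -0.8262 -0.5583; -0.9282 0.2629 -0.2634; 0.3644 0.4983 -0.7867], t=(-0.8178, 0.8632, -0.6875)
after S2 (compose_se3): R=[0.4725 -0.5161 0.7144; -0.0516 0.7930 0.6070; -0.8798 -0.3236 0.3481], t=(0.2433, 0.1226, 2.8678)
after S3 (triangulate): (-0.7279, 1.5316, -1.4021)

result = (-0.7279, 1.5316, -1.4021)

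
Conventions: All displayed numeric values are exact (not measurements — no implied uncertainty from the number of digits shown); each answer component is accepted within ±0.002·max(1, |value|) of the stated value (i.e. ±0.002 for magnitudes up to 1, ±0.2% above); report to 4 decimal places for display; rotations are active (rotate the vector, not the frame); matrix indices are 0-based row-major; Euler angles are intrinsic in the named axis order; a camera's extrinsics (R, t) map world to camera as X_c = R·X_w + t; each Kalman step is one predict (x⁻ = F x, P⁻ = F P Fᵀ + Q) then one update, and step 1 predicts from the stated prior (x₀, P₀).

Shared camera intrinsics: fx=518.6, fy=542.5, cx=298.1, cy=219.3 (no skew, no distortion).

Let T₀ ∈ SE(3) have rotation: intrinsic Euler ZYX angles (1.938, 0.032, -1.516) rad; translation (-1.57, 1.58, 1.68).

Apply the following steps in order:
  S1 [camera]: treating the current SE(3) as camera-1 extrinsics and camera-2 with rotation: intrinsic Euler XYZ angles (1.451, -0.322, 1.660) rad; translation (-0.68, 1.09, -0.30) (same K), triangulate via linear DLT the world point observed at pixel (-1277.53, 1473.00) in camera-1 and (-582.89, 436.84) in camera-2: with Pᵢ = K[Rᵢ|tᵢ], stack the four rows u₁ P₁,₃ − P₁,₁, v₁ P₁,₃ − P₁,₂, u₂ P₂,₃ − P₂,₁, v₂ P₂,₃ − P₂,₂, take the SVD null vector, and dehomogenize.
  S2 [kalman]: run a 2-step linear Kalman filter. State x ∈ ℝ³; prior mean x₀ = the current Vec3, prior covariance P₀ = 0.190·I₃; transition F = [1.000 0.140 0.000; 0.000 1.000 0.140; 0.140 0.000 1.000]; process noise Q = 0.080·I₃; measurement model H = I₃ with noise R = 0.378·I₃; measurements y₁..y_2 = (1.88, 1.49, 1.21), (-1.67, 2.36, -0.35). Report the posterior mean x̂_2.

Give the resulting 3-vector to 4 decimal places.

after S1 (triangulate): (1.3260, 0.6712, 1.1325)
after S2 (kf_track): (0.4149, 1.5494, 0.7250)

result = (0.4149, 1.5494, 0.7250)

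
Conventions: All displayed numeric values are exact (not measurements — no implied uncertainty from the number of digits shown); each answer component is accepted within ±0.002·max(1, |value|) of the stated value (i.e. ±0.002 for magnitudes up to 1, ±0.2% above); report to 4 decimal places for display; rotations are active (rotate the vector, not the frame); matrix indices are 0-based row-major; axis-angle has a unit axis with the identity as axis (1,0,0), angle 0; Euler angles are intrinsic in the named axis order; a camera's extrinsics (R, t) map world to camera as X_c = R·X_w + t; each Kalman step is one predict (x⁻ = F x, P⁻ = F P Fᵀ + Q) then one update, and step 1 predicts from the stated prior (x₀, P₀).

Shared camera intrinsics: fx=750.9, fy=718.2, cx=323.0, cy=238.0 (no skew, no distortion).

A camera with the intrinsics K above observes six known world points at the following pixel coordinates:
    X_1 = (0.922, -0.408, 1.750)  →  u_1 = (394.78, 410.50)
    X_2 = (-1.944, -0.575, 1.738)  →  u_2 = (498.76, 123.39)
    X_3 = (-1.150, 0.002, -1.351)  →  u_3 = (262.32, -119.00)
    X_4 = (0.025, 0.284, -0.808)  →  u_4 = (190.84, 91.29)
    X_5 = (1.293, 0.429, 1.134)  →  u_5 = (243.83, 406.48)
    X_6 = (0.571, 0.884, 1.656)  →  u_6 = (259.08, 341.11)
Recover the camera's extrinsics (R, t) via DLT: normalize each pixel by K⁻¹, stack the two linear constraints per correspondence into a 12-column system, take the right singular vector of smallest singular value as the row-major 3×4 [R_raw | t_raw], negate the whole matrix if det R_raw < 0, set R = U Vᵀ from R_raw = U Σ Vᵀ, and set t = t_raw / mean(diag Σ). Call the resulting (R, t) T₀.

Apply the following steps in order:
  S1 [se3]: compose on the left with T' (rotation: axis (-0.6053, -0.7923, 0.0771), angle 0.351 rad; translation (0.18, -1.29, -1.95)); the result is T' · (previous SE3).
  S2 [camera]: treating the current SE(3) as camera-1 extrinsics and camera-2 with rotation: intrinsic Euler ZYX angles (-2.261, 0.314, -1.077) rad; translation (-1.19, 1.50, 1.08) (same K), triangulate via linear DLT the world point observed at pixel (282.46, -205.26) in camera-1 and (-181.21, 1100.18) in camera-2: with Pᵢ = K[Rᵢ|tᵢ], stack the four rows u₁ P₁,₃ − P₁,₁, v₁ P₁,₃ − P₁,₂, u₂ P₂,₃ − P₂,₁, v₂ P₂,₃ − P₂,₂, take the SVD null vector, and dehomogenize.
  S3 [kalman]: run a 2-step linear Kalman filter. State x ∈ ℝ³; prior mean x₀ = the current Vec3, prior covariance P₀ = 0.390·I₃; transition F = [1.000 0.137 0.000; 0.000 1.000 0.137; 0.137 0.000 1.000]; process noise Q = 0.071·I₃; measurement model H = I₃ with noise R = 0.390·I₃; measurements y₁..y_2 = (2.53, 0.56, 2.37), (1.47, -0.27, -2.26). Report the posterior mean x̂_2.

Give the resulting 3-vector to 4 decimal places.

source (pnp_recover): camera pose = R=[-0.3145 -0.8717 0.3758; 0.8331 -0.0637 0.5494; -0.4550 0.4859 0.7463], t=(-0.2000, -0.4400, 4.7907)
after S1 (compose_se3): R=[-0.1748 -0.9719 0.1574; 0.7037 -0.0115 0.7104; -0.6887 0.2350 0.6859], t=(-1.3322, -0.7519, 2.5896)
after S2 (triangulate): (-0.9558, -1.1090, -0.3810)
after S3 (kf_track): (1.0566, -0.1521, -0.1811)

result = (1.0566, -0.1521, -0.1811)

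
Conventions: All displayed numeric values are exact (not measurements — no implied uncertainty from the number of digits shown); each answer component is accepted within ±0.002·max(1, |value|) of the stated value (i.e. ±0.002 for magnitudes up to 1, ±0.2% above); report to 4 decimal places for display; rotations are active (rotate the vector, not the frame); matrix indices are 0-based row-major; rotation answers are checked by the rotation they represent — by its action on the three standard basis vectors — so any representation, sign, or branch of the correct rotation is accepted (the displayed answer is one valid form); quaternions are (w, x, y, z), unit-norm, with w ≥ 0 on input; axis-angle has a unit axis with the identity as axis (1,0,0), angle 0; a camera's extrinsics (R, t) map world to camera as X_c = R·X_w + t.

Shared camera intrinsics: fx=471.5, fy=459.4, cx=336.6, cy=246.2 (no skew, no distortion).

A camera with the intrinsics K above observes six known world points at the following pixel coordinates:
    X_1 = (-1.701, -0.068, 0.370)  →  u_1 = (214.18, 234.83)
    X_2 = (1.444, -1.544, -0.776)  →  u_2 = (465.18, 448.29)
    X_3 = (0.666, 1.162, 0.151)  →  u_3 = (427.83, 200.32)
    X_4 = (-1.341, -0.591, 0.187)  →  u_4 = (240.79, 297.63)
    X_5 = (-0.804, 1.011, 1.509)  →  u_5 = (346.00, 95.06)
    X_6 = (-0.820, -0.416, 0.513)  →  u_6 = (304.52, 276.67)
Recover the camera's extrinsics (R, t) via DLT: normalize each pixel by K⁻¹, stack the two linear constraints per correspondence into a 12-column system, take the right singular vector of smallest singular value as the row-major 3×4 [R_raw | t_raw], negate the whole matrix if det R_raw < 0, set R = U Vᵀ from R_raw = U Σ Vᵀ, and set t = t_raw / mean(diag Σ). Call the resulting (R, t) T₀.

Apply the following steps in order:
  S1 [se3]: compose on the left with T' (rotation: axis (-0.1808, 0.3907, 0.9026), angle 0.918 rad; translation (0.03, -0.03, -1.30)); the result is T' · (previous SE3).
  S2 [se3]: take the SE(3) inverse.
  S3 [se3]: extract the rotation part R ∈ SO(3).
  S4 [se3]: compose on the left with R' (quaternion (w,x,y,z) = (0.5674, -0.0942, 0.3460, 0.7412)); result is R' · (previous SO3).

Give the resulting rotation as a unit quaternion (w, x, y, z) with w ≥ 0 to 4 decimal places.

rotation (quat) = (0.2765, -0.1424, -0.8137, 0.4912)

source (pnp_recover): camera pose = R=[0.9577 0.0598 0.2815; 0.1976 -0.8478 -0.4921; 0.2093 0.5269 -0.8238], t=(0.3700, 0.3499, 5.1597)
after S1 (compose_se3): R=[0.4984 0.7983 0.3382; 0.8510 -0.3760 -0.3667; -0.1656 0.4705 -0.8667], t=(1.2697, 1.9139, 3.3439)
after S2 (invert_se3): R=[0.4984 0.8510 -0.1656; 0.7983 -0.3760 0.4705; 0.3382 -0.3667 -0.8667], t=(-1.7079, -1.8674, 3.1707)
after S3 (rot_of_se3): [0.4984 0.8510 -0.1656; 0.7983 -0.3760 0.4705; 0.3382 -0.3667 -0.8667]
after S4 (compose_so3): [-0.8066 -0.0399 -0.5898; 0.5033 0.4769 -0.7206; 0.3100 -0.8780 -0.3646]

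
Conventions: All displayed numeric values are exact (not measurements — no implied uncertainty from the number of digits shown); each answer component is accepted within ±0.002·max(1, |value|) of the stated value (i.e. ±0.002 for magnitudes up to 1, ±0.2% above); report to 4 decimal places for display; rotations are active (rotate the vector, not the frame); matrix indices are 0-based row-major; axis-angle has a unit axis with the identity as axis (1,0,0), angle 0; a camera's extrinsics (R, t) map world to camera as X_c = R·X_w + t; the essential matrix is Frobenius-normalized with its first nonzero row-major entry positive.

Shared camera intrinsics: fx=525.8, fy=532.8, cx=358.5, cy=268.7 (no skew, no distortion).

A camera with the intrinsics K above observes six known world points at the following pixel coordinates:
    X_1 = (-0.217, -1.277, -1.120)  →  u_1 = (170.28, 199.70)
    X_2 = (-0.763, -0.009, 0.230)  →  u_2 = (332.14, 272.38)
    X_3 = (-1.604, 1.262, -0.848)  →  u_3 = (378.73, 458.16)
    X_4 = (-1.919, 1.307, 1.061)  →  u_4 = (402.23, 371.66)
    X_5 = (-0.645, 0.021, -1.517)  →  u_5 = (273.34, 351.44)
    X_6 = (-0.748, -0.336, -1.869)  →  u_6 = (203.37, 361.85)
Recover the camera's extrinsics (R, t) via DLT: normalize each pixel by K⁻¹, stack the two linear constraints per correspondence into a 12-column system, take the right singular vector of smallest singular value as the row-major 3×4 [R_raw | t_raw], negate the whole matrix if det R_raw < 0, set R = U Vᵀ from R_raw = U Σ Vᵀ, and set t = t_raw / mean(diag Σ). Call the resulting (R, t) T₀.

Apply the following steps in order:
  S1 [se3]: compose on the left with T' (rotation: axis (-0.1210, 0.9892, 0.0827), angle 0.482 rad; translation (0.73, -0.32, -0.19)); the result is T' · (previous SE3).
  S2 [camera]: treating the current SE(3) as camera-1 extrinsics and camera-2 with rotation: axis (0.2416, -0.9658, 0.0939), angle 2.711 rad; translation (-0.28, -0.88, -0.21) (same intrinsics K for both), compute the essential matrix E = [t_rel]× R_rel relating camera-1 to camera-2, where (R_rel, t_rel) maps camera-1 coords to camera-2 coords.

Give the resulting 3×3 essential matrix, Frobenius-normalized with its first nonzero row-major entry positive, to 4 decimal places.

matrix = [0.2494 0.6036 -0.2595; 0.4979 -0.3563 -0.3536; -0.0201 -0.0726 0.0235]

source (pnp_recover): camera pose = R=[0.4389 0.8640 0.2467; -0.7825 0.5025 -0.3677; -0.4417 -0.0317 0.8966], t=(0.0100, -0.4698, 4.9596)
after S1 (compose_se3): R=[0.2282 0.7264 0.6483; -0.7986 0.5205 -0.3021; -0.5569 -0.4488 0.6989], t=(3.0319, -0.4640, 4.2258)
after S2 (essential): [0.2494 0.6036 -0.2595; 0.4979 -0.3563 -0.3536; -0.0201 -0.0726 0.0235]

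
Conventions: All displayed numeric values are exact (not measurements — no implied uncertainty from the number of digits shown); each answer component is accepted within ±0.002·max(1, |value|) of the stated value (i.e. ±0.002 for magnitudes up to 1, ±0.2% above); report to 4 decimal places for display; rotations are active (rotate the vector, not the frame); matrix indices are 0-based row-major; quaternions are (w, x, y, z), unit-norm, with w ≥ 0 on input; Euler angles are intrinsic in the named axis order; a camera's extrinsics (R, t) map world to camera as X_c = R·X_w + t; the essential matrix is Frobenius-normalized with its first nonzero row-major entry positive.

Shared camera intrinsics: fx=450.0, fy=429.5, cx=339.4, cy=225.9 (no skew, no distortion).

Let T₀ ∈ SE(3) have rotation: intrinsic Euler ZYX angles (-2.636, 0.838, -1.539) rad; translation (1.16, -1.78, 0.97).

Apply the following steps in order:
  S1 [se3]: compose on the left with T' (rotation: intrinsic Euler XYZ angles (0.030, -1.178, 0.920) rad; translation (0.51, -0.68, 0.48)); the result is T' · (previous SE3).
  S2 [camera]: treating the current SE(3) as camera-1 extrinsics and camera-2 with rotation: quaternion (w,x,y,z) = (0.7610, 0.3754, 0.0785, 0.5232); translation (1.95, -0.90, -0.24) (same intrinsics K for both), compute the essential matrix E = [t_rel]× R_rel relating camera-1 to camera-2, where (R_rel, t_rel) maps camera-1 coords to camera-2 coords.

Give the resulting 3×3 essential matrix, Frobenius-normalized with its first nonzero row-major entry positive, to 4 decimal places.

after S1 (compose_se3): R=[0.6496 0.6709 0.3576; -0.6504 0.7340 -0.1955; -0.3936 -0.1056 0.9132], t=(0.4249, -0.9052, 2.8031)
after S2 (essential): [0.5775 -0.1652 -0.3720; -0.0078 0.5887 -0.2512; 0.0214 0.2694 -0.1342]

matrix = [0.5775 -0.1652 -0.3720; -0.0078 0.5887 -0.2512; 0.0214 0.2694 -0.1342]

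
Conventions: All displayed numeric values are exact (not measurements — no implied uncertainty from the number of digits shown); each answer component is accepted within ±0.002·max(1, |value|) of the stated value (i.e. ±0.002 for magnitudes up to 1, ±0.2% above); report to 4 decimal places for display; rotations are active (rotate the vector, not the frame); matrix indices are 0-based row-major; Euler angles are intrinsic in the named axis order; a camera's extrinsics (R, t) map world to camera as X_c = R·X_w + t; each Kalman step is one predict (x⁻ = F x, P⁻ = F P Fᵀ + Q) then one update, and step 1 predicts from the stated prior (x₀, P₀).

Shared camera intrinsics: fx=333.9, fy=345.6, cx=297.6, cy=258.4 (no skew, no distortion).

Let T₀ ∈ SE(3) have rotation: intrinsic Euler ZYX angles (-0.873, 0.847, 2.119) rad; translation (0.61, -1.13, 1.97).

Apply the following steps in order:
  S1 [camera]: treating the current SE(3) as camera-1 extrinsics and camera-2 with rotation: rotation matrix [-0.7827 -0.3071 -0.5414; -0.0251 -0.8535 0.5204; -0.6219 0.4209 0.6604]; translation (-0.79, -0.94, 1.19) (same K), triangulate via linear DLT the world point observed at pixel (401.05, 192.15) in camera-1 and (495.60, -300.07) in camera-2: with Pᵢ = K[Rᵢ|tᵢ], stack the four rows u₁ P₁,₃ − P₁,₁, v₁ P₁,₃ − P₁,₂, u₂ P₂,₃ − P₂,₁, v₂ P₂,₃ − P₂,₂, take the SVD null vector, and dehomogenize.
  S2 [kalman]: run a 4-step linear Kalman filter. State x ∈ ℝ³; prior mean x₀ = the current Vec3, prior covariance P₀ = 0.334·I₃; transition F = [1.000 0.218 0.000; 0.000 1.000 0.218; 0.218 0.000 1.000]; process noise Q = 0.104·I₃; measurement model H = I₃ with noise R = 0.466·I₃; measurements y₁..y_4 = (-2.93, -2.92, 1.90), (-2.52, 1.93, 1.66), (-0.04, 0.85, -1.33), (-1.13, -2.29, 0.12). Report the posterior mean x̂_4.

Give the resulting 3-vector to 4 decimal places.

result = (-1.2611, -0.5194, -0.5349)

after S1 (triangulate): (-1.5972, 1.0780, -1.5377)
after S2 (kf_track): (-1.2611, -0.5194, -0.5349)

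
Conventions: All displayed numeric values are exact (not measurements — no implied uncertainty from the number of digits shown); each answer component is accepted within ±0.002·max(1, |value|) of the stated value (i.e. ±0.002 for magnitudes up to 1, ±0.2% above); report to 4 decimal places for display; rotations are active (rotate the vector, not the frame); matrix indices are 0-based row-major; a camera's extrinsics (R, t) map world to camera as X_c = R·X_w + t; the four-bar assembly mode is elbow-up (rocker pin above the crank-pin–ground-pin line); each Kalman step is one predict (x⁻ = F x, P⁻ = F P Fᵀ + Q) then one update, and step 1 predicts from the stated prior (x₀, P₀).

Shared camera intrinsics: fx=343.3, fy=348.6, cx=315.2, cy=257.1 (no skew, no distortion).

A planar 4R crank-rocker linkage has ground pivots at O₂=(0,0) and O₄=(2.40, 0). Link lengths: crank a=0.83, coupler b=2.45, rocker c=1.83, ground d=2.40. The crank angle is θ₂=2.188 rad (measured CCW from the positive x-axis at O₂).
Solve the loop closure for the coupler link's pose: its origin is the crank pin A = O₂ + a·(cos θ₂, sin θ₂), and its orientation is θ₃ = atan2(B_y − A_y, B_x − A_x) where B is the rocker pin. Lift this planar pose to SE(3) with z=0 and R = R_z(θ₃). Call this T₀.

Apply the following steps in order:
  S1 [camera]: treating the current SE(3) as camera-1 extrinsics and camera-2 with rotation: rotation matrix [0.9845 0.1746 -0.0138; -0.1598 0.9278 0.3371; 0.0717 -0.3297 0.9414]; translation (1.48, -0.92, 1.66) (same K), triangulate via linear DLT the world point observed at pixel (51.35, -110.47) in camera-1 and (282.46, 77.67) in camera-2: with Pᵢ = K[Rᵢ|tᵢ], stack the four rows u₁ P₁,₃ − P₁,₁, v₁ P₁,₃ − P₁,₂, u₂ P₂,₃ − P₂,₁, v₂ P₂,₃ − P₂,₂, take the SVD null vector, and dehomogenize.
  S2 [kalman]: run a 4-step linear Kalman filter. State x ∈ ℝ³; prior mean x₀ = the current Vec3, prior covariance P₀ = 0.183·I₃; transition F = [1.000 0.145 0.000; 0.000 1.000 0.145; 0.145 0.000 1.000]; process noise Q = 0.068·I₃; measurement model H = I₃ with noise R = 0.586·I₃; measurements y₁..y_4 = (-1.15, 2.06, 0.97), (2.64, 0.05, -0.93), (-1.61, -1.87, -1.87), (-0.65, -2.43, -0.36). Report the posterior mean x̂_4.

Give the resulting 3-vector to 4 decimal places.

result = (-0.9686, -1.2209, -0.4585)

source (fourbar_fk): coupler pose = R=[0.9072 -0.4207 0.0000; 0.4207 0.9072 0.0000; 0.0000 0.0000 1.0000], t=(-0.4804, 0.6769, 0.0000)
after S1 (triangulate): (-1.5131, -1.7397, 1.4586)
after S2 (kf_track): (-0.9686, -1.2209, -0.4585)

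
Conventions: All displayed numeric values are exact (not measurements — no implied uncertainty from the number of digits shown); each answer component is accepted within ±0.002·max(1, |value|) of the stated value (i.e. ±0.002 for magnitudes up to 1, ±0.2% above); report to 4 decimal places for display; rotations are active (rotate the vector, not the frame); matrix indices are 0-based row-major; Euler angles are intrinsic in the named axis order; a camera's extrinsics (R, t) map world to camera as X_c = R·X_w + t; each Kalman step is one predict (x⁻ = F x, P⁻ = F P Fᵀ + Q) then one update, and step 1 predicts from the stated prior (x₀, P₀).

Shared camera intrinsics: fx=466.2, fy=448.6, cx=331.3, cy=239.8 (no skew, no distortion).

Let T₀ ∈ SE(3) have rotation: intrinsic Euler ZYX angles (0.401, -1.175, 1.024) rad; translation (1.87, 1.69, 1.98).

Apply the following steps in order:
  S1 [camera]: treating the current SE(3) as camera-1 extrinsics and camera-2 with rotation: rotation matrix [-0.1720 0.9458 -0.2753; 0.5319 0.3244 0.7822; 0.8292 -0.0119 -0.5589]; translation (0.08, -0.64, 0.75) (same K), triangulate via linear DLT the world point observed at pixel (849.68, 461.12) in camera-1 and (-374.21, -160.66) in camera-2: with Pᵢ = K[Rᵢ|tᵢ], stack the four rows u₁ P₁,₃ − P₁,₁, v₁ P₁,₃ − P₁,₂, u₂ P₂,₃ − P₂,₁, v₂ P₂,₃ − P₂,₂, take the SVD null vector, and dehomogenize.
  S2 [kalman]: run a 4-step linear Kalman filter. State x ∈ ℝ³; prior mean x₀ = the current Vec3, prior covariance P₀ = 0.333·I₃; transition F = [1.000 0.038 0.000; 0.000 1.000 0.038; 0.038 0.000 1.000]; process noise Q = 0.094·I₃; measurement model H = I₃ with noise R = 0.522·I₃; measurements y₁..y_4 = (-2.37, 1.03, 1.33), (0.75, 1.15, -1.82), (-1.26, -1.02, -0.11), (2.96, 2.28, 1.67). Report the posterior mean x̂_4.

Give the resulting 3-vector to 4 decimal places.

result = (0.6212, 0.8598, 0.5343)

after S1 (triangulate): (-0.0794, -0.3900, 0.6843)
after S2 (kf_track): (0.6212, 0.8598, 0.5343)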